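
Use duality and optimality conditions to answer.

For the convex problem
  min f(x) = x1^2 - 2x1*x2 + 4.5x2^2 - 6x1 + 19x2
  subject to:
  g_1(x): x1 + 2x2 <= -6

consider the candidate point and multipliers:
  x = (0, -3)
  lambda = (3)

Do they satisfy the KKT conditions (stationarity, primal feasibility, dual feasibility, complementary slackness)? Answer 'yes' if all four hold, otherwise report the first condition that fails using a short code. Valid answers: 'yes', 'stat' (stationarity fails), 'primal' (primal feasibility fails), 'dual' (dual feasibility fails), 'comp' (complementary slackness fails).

Gradient of f: grad f(x) = Q x + c = (0, -8)
Constraint values g_i(x) = a_i^T x - b_i:
  g_1((0, -3)) = 0
Stationarity residual: grad f(x) + sum_i lambda_i a_i = (3, -2)
  -> stationarity FAILS
Primal feasibility (all g_i <= 0): OK
Dual feasibility (all lambda_i >= 0): OK
Complementary slackness (lambda_i * g_i(x) = 0 for all i): OK

Verdict: the first failing condition is stationarity -> stat.

stat


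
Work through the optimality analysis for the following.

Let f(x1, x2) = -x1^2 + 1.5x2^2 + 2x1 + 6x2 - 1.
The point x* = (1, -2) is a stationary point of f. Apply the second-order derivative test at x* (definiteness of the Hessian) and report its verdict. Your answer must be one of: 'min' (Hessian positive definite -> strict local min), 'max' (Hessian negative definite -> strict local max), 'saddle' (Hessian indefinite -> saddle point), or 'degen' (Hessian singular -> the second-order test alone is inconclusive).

Compute the Hessian H = grad^2 f:
  H = [[-2, 0], [0, 3]]
Verify stationarity: grad f(x*) = H x* + g = (0, 0).
Eigenvalues of H: -2, 3.
Eigenvalues have mixed signs, so H is indefinite -> x* is a saddle point.

saddle


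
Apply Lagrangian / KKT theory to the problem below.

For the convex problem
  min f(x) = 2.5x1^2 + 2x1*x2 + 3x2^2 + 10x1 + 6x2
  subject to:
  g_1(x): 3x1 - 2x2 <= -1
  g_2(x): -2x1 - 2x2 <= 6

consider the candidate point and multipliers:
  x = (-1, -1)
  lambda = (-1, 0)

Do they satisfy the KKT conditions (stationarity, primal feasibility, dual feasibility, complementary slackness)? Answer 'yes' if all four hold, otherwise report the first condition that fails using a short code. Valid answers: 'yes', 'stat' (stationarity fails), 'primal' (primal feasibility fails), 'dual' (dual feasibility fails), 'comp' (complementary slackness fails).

Gradient of f: grad f(x) = Q x + c = (3, -2)
Constraint values g_i(x) = a_i^T x - b_i:
  g_1((-1, -1)) = 0
  g_2((-1, -1)) = -2
Stationarity residual: grad f(x) + sum_i lambda_i a_i = (0, 0)
  -> stationarity OK
Primal feasibility (all g_i <= 0): OK
Dual feasibility (all lambda_i >= 0): FAILS
Complementary slackness (lambda_i * g_i(x) = 0 for all i): OK

Verdict: the first failing condition is dual_feasibility -> dual.

dual


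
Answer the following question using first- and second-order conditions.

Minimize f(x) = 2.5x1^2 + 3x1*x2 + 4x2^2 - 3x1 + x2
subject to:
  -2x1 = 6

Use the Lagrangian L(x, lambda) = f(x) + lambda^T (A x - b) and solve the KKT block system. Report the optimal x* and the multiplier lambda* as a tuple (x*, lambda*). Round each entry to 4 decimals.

Form the Lagrangian:
  L(x, lambda) = (1/2) x^T Q x + c^T x + lambda^T (A x - b)
Stationarity (grad_x L = 0): Q x + c + A^T lambda = 0.
Primal feasibility: A x = b.

This gives the KKT block system:
  [ Q   A^T ] [ x     ]   [-c ]
  [ A    0  ] [ lambda ] = [ b ]

Solving the linear system:
  x*      = (-3, 1)
  lambda* = (-7.5)
  f(x*)   = 27.5

x* = (-3, 1), lambda* = (-7.5)


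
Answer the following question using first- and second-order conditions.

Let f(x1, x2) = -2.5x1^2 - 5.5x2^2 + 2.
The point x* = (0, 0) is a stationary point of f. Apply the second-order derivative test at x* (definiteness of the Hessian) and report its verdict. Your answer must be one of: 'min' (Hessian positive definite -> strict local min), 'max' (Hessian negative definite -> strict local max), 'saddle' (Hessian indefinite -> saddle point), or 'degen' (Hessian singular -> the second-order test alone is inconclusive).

Compute the Hessian H = grad^2 f:
  H = [[-5, 0], [0, -11]]
Verify stationarity: grad f(x*) = H x* + g = (0, 0).
Eigenvalues of H: -11, -5.
Both eigenvalues < 0, so H is negative definite -> x* is a strict local max.

max


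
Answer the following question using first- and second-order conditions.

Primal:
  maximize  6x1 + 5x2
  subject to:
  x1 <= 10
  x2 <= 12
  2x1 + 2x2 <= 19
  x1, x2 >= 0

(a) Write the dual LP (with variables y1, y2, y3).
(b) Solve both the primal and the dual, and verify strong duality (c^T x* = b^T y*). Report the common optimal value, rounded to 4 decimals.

The standard primal-dual pair for 'max c^T x s.t. A x <= b, x >= 0' is:
  Dual:  min b^T y  s.t.  A^T y >= c,  y >= 0.

So the dual LP is:
  minimize  10y1 + 12y2 + 19y3
  subject to:
    y1 + 2y3 >= 6
    y2 + 2y3 >= 5
    y1, y2, y3 >= 0

Solving the primal: x* = (9.5, 0).
  primal value c^T x* = 57.
Solving the dual: y* = (0, 0, 3).
  dual value b^T y* = 57.
Strong duality: c^T x* = b^T y*. Confirmed.

57


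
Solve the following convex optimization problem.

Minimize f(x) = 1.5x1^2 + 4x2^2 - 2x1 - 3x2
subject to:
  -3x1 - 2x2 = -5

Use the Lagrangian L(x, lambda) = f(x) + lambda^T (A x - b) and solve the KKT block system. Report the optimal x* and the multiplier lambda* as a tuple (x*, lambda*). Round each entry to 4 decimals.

Form the Lagrangian:
  L(x, lambda) = (1/2) x^T Q x + c^T x + lambda^T (A x - b)
Stationarity (grad_x L = 0): Q x + c + A^T lambda = 0.
Primal feasibility: A x = b.

This gives the KKT block system:
  [ Q   A^T ] [ x     ]   [-c ]
  [ A    0  ] [ lambda ] = [ b ]

Solving the linear system:
  x*      = (1.3095, 0.5357)
  lambda* = (0.6429)
  f(x*)   = -0.506

x* = (1.3095, 0.5357), lambda* = (0.6429)


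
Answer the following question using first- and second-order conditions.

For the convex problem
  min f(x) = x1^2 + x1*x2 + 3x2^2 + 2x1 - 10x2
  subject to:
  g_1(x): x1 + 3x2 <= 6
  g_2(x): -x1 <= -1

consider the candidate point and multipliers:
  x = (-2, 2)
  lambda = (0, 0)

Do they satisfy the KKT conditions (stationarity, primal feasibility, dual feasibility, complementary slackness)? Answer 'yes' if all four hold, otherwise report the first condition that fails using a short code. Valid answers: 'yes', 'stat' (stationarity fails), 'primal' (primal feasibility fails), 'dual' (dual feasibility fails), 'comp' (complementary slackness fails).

Gradient of f: grad f(x) = Q x + c = (0, 0)
Constraint values g_i(x) = a_i^T x - b_i:
  g_1((-2, 2)) = -2
  g_2((-2, 2)) = 3
Stationarity residual: grad f(x) + sum_i lambda_i a_i = (0, 0)
  -> stationarity OK
Primal feasibility (all g_i <= 0): FAILS
Dual feasibility (all lambda_i >= 0): OK
Complementary slackness (lambda_i * g_i(x) = 0 for all i): OK

Verdict: the first failing condition is primal_feasibility -> primal.

primal


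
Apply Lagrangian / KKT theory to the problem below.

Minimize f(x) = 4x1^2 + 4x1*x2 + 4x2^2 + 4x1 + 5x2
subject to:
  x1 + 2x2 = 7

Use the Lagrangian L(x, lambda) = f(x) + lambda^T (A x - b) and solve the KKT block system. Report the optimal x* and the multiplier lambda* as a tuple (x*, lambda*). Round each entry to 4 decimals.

Form the Lagrangian:
  L(x, lambda) = (1/2) x^T Q x + c^T x + lambda^T (A x - b)
Stationarity (grad_x L = 0): Q x + c + A^T lambda = 0.
Primal feasibility: A x = b.

This gives the KKT block system:
  [ Q   A^T ] [ x     ]   [-c ]
  [ A    0  ] [ lambda ] = [ b ]

Solving the linear system:
  x*      = (-0.25, 3.625)
  lambda* = (-16.5)
  f(x*)   = 66.3125

x* = (-0.25, 3.625), lambda* = (-16.5)


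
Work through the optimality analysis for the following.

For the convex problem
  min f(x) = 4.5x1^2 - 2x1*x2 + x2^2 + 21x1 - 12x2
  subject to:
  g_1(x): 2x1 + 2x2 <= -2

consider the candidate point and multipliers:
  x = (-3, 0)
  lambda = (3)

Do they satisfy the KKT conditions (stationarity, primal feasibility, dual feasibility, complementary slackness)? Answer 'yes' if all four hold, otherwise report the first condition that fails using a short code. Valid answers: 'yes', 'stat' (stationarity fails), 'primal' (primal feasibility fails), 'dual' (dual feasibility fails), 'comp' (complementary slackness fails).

Gradient of f: grad f(x) = Q x + c = (-6, -6)
Constraint values g_i(x) = a_i^T x - b_i:
  g_1((-3, 0)) = -4
Stationarity residual: grad f(x) + sum_i lambda_i a_i = (0, 0)
  -> stationarity OK
Primal feasibility (all g_i <= 0): OK
Dual feasibility (all lambda_i >= 0): OK
Complementary slackness (lambda_i * g_i(x) = 0 for all i): FAILS

Verdict: the first failing condition is complementary_slackness -> comp.

comp


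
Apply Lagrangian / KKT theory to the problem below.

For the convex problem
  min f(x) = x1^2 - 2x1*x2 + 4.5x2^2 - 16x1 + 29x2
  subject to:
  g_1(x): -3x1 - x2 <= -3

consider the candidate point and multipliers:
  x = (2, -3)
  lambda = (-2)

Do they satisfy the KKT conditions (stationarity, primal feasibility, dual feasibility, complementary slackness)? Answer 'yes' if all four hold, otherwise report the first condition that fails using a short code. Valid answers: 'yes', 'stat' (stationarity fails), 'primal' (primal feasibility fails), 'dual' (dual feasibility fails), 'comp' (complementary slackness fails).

Gradient of f: grad f(x) = Q x + c = (-6, -2)
Constraint values g_i(x) = a_i^T x - b_i:
  g_1((2, -3)) = 0
Stationarity residual: grad f(x) + sum_i lambda_i a_i = (0, 0)
  -> stationarity OK
Primal feasibility (all g_i <= 0): OK
Dual feasibility (all lambda_i >= 0): FAILS
Complementary slackness (lambda_i * g_i(x) = 0 for all i): OK

Verdict: the first failing condition is dual_feasibility -> dual.

dual


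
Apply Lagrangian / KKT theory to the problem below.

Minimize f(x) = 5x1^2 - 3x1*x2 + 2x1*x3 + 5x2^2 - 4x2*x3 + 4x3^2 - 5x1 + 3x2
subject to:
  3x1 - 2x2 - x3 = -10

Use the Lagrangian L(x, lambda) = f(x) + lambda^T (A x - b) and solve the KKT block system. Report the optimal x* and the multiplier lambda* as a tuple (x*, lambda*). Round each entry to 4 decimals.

Form the Lagrangian:
  L(x, lambda) = (1/2) x^T Q x + c^T x + lambda^T (A x - b)
Stationarity (grad_x L = 0): Q x + c + A^T lambda = 0.
Primal feasibility: A x = b.

This gives the KKT block system:
  [ Q   A^T ] [ x     ]   [-c ]
  [ A    0  ] [ lambda ] = [ b ]

Solving the linear system:
  x*      = (-1.6521, 1.4881, 2.0675)
  lambda* = (7.2835)
  f(x*)   = 42.7799

x* = (-1.6521, 1.4881, 2.0675), lambda* = (7.2835)


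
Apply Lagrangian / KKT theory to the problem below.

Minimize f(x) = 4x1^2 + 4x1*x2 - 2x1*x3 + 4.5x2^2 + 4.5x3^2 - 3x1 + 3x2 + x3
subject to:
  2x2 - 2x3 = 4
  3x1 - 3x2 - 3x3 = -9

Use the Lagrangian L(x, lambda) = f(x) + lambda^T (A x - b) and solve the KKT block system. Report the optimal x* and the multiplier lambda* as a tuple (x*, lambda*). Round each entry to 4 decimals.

Form the Lagrangian:
  L(x, lambda) = (1/2) x^T Q x + c^T x + lambda^T (A x - b)
Stationarity (grad_x L = 0): Q x + c + A^T lambda = 0.
Primal feasibility: A x = b.

This gives the KKT block system:
  [ Q   A^T ] [ x     ]   [-c ]
  [ A    0  ] [ lambda ] = [ b ]

Solving the linear system:
  x*      = (-1.4828, 1.7586, -0.2414)
  lambda* = (-2.7759, 2.4483)
  f(x*)   = 21.3103

x* = (-1.4828, 1.7586, -0.2414), lambda* = (-2.7759, 2.4483)


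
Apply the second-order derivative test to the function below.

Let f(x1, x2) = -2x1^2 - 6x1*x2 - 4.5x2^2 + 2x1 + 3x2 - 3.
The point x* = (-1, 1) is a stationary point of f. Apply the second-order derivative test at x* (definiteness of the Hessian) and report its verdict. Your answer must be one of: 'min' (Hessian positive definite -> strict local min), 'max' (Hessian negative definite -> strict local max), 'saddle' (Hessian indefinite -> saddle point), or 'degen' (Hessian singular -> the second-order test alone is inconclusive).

Compute the Hessian H = grad^2 f:
  H = [[-4, -6], [-6, -9]]
Verify stationarity: grad f(x*) = H x* + g = (0, 0).
Eigenvalues of H: -13, 0.
H has a zero eigenvalue (singular; negative semidefinite but not definite), so H is neither positive definite, negative definite, nor indefinite. The second-order test alone is inconclusive -> degen.
(Indeed, f is constant along the null direction of H through x*, so x* is not a strict local extremum.)

degen


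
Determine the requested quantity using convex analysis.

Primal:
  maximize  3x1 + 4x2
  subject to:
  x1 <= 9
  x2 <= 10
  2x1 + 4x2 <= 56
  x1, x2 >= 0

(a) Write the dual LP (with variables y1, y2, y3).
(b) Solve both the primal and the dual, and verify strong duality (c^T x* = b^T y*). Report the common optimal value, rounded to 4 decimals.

The standard primal-dual pair for 'max c^T x s.t. A x <= b, x >= 0' is:
  Dual:  min b^T y  s.t.  A^T y >= c,  y >= 0.

So the dual LP is:
  minimize  9y1 + 10y2 + 56y3
  subject to:
    y1 + 2y3 >= 3
    y2 + 4y3 >= 4
    y1, y2, y3 >= 0

Solving the primal: x* = (9, 9.5).
  primal value c^T x* = 65.
Solving the dual: y* = (1, 0, 1).
  dual value b^T y* = 65.
Strong duality: c^T x* = b^T y*. Confirmed.

65


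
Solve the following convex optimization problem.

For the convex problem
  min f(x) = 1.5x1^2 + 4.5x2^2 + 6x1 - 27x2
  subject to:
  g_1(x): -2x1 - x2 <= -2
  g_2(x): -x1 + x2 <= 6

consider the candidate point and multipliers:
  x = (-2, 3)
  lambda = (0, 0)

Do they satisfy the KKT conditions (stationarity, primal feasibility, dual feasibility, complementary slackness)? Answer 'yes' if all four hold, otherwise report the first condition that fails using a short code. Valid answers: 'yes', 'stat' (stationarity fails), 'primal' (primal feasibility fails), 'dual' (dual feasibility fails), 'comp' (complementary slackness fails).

Gradient of f: grad f(x) = Q x + c = (0, 0)
Constraint values g_i(x) = a_i^T x - b_i:
  g_1((-2, 3)) = 3
  g_2((-2, 3)) = -1
Stationarity residual: grad f(x) + sum_i lambda_i a_i = (0, 0)
  -> stationarity OK
Primal feasibility (all g_i <= 0): FAILS
Dual feasibility (all lambda_i >= 0): OK
Complementary slackness (lambda_i * g_i(x) = 0 for all i): OK

Verdict: the first failing condition is primal_feasibility -> primal.

primal


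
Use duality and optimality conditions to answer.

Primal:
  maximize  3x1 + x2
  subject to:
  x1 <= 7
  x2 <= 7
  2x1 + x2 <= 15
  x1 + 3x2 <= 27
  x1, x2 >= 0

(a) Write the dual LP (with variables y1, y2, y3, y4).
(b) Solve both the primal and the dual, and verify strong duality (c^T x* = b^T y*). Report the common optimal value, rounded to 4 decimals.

The standard primal-dual pair for 'max c^T x s.t. A x <= b, x >= 0' is:
  Dual:  min b^T y  s.t.  A^T y >= c,  y >= 0.

So the dual LP is:
  minimize  7y1 + 7y2 + 15y3 + 27y4
  subject to:
    y1 + 2y3 + y4 >= 3
    y2 + y3 + 3y4 >= 1
    y1, y2, y3, y4 >= 0

Solving the primal: x* = (7, 1).
  primal value c^T x* = 22.
Solving the dual: y* = (1, 0, 1, 0).
  dual value b^T y* = 22.
Strong duality: c^T x* = b^T y*. Confirmed.

22


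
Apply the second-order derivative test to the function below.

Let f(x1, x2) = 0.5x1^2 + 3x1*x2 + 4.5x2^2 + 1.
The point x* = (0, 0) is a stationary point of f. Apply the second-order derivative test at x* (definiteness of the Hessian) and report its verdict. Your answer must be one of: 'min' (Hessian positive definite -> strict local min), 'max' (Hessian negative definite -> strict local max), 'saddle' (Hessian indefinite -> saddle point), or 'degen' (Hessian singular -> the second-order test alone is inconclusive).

Compute the Hessian H = grad^2 f:
  H = [[1, 3], [3, 9]]
Verify stationarity: grad f(x*) = H x* + g = (0, 0).
Eigenvalues of H: 0, 10.
H has a zero eigenvalue (singular; positive semidefinite but not definite), so H is neither positive definite, negative definite, nor indefinite. The second-order test alone is inconclusive -> degen.
(Indeed, f is constant along the null direction of H through x*, so x* is not a strict local extremum.)

degen


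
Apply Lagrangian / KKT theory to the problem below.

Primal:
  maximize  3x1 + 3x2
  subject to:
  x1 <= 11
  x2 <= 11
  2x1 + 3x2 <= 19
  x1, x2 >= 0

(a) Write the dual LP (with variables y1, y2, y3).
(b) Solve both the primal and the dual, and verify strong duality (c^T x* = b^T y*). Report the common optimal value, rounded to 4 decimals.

The standard primal-dual pair for 'max c^T x s.t. A x <= b, x >= 0' is:
  Dual:  min b^T y  s.t.  A^T y >= c,  y >= 0.

So the dual LP is:
  minimize  11y1 + 11y2 + 19y3
  subject to:
    y1 + 2y3 >= 3
    y2 + 3y3 >= 3
    y1, y2, y3 >= 0

Solving the primal: x* = (9.5, 0).
  primal value c^T x* = 28.5.
Solving the dual: y* = (0, 0, 1.5).
  dual value b^T y* = 28.5.
Strong duality: c^T x* = b^T y*. Confirmed.

28.5


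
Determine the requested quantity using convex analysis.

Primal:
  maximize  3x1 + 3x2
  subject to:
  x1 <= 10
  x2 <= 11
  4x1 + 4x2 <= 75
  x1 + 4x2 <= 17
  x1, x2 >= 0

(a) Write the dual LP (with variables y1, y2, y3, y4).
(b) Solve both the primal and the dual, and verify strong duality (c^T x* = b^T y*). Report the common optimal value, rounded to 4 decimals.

The standard primal-dual pair for 'max c^T x s.t. A x <= b, x >= 0' is:
  Dual:  min b^T y  s.t.  A^T y >= c,  y >= 0.

So the dual LP is:
  minimize  10y1 + 11y2 + 75y3 + 17y4
  subject to:
    y1 + 4y3 + y4 >= 3
    y2 + 4y3 + 4y4 >= 3
    y1, y2, y3, y4 >= 0

Solving the primal: x* = (10, 1.75).
  primal value c^T x* = 35.25.
Solving the dual: y* = (2.25, 0, 0, 0.75).
  dual value b^T y* = 35.25.
Strong duality: c^T x* = b^T y*. Confirmed.

35.25


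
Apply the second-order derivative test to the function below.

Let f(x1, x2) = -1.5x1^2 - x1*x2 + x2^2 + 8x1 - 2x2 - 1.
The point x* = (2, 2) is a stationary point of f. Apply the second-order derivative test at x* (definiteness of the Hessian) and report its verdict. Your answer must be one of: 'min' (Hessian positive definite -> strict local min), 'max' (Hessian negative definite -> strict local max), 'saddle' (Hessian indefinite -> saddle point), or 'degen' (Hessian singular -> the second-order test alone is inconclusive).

Compute the Hessian H = grad^2 f:
  H = [[-3, -1], [-1, 2]]
Verify stationarity: grad f(x*) = H x* + g = (0, 0).
Eigenvalues of H: -3.1926, 2.1926.
Eigenvalues have mixed signs, so H is indefinite -> x* is a saddle point.

saddle


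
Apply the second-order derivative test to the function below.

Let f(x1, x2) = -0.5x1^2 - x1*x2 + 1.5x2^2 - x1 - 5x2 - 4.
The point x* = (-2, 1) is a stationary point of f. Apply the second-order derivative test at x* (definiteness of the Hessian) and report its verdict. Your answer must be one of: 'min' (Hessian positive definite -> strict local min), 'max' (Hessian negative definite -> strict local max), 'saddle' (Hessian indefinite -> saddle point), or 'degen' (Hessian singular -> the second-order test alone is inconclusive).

Compute the Hessian H = grad^2 f:
  H = [[-1, -1], [-1, 3]]
Verify stationarity: grad f(x*) = H x* + g = (0, 0).
Eigenvalues of H: -1.2361, 3.2361.
Eigenvalues have mixed signs, so H is indefinite -> x* is a saddle point.

saddle


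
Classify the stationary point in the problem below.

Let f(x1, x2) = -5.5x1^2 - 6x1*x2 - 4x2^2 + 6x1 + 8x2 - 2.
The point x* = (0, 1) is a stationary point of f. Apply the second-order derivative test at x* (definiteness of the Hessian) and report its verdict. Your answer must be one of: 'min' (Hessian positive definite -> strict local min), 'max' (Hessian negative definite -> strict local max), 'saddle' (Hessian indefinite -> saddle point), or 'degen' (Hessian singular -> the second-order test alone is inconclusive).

Compute the Hessian H = grad^2 f:
  H = [[-11, -6], [-6, -8]]
Verify stationarity: grad f(x*) = H x* + g = (0, 0).
Eigenvalues of H: -15.6847, -3.3153.
Both eigenvalues < 0, so H is negative definite -> x* is a strict local max.

max


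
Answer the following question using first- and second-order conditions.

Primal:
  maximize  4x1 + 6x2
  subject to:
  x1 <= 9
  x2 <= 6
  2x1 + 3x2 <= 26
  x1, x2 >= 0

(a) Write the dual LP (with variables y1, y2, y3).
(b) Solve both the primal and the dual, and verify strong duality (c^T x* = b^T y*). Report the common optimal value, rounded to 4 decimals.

The standard primal-dual pair for 'max c^T x s.t. A x <= b, x >= 0' is:
  Dual:  min b^T y  s.t.  A^T y >= c,  y >= 0.

So the dual LP is:
  minimize  9y1 + 6y2 + 26y3
  subject to:
    y1 + 2y3 >= 4
    y2 + 3y3 >= 6
    y1, y2, y3 >= 0

Solving the primal: x* = (4, 6).
  primal value c^T x* = 52.
Solving the dual: y* = (0, 0, 2).
  dual value b^T y* = 52.
Strong duality: c^T x* = b^T y*. Confirmed.

52


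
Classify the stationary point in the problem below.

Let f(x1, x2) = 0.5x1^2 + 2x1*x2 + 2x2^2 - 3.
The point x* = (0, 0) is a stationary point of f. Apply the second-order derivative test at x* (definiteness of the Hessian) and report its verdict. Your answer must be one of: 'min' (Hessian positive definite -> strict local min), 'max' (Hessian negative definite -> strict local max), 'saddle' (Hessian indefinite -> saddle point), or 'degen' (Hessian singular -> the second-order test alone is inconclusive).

Compute the Hessian H = grad^2 f:
  H = [[1, 2], [2, 4]]
Verify stationarity: grad f(x*) = H x* + g = (0, 0).
Eigenvalues of H: 0, 5.
H has a zero eigenvalue (singular; positive semidefinite but not definite), so H is neither positive definite, negative definite, nor indefinite. The second-order test alone is inconclusive -> degen.
(Indeed, f is constant along the null direction of H through x*, so x* is not a strict local extremum.)

degen


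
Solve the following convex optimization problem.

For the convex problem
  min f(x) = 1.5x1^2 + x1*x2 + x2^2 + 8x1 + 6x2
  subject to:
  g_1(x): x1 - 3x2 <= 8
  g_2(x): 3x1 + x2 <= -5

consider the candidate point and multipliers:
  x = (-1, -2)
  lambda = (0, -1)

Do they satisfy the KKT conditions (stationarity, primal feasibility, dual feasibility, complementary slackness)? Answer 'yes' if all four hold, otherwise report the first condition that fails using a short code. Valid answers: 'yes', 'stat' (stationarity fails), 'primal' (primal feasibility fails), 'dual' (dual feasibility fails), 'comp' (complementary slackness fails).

Gradient of f: grad f(x) = Q x + c = (3, 1)
Constraint values g_i(x) = a_i^T x - b_i:
  g_1((-1, -2)) = -3
  g_2((-1, -2)) = 0
Stationarity residual: grad f(x) + sum_i lambda_i a_i = (0, 0)
  -> stationarity OK
Primal feasibility (all g_i <= 0): OK
Dual feasibility (all lambda_i >= 0): FAILS
Complementary slackness (lambda_i * g_i(x) = 0 for all i): OK

Verdict: the first failing condition is dual_feasibility -> dual.

dual


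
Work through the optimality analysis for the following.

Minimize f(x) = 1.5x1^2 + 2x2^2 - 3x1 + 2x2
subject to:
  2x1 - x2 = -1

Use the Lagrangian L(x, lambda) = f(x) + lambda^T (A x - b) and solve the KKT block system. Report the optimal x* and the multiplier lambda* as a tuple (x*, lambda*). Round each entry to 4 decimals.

Form the Lagrangian:
  L(x, lambda) = (1/2) x^T Q x + c^T x + lambda^T (A x - b)
Stationarity (grad_x L = 0): Q x + c + A^T lambda = 0.
Primal feasibility: A x = b.

This gives the KKT block system:
  [ Q   A^T ] [ x     ]   [-c ]
  [ A    0  ] [ lambda ] = [ b ]

Solving the linear system:
  x*      = (-0.4737, 0.0526)
  lambda* = (2.2105)
  f(x*)   = 1.8684

x* = (-0.4737, 0.0526), lambda* = (2.2105)


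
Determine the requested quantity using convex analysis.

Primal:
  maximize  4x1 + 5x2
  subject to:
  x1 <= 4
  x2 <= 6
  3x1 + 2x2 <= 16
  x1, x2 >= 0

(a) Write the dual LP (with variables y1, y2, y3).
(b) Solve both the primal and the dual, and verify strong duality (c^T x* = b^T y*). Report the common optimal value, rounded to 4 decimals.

The standard primal-dual pair for 'max c^T x s.t. A x <= b, x >= 0' is:
  Dual:  min b^T y  s.t.  A^T y >= c,  y >= 0.

So the dual LP is:
  minimize  4y1 + 6y2 + 16y3
  subject to:
    y1 + 3y3 >= 4
    y2 + 2y3 >= 5
    y1, y2, y3 >= 0

Solving the primal: x* = (1.3333, 6).
  primal value c^T x* = 35.3333.
Solving the dual: y* = (0, 2.3333, 1.3333).
  dual value b^T y* = 35.3333.
Strong duality: c^T x* = b^T y*. Confirmed.

35.3333


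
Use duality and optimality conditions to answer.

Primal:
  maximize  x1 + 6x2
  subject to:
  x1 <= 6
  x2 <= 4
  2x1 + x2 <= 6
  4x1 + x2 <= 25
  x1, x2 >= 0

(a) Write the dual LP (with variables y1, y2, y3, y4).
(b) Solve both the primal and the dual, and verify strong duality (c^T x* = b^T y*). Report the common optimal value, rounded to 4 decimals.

The standard primal-dual pair for 'max c^T x s.t. A x <= b, x >= 0' is:
  Dual:  min b^T y  s.t.  A^T y >= c,  y >= 0.

So the dual LP is:
  minimize  6y1 + 4y2 + 6y3 + 25y4
  subject to:
    y1 + 2y3 + 4y4 >= 1
    y2 + y3 + y4 >= 6
    y1, y2, y3, y4 >= 0

Solving the primal: x* = (1, 4).
  primal value c^T x* = 25.
Solving the dual: y* = (0, 5.5, 0.5, 0).
  dual value b^T y* = 25.
Strong duality: c^T x* = b^T y*. Confirmed.

25


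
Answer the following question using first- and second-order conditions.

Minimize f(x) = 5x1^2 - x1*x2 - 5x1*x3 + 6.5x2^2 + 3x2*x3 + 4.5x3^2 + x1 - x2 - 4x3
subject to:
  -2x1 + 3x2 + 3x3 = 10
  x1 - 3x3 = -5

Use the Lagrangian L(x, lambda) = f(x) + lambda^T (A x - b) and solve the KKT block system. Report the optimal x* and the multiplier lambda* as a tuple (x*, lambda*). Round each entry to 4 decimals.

Form the Lagrangian:
  L(x, lambda) = (1/2) x^T Q x + c^T x + lambda^T (A x - b)
Stationarity (grad_x L = 0): Q x + c + A^T lambda = 0.
Primal feasibility: A x = b.

This gives the KKT block system:
  [ Q   A^T ] [ x     ]   [-c ]
  [ A    0  ] [ lambda ] = [ b ]

Solving the linear system:
  x*      = (-0.5366, 1.4878, 1.4878)
  lambda* = (-7.7805, -2.2683)
  f(x*)   = 29.2439

x* = (-0.5366, 1.4878, 1.4878), lambda* = (-7.7805, -2.2683)


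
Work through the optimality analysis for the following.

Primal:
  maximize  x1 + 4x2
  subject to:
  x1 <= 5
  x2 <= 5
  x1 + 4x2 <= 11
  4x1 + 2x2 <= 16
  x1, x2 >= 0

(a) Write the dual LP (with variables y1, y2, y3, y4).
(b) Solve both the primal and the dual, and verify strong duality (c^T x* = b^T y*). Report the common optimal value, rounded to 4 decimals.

The standard primal-dual pair for 'max c^T x s.t. A x <= b, x >= 0' is:
  Dual:  min b^T y  s.t.  A^T y >= c,  y >= 0.

So the dual LP is:
  minimize  5y1 + 5y2 + 11y3 + 16y4
  subject to:
    y1 + y3 + 4y4 >= 1
    y2 + 4y3 + 2y4 >= 4
    y1, y2, y3, y4 >= 0

Solving the primal: x* = (3, 2).
  primal value c^T x* = 11.
Solving the dual: y* = (0, 0, 1, 0).
  dual value b^T y* = 11.
Strong duality: c^T x* = b^T y*. Confirmed.

11


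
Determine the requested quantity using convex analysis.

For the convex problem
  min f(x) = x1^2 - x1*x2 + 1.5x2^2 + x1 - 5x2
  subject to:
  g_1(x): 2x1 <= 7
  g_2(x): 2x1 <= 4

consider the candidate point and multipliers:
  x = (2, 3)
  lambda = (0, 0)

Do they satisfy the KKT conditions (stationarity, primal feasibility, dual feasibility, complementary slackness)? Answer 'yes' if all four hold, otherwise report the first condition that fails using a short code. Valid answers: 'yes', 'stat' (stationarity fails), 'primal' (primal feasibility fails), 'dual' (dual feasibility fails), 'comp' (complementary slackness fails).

Gradient of f: grad f(x) = Q x + c = (2, 2)
Constraint values g_i(x) = a_i^T x - b_i:
  g_1((2, 3)) = -3
  g_2((2, 3)) = 0
Stationarity residual: grad f(x) + sum_i lambda_i a_i = (2, 2)
  -> stationarity FAILS
Primal feasibility (all g_i <= 0): OK
Dual feasibility (all lambda_i >= 0): OK
Complementary slackness (lambda_i * g_i(x) = 0 for all i): OK

Verdict: the first failing condition is stationarity -> stat.

stat


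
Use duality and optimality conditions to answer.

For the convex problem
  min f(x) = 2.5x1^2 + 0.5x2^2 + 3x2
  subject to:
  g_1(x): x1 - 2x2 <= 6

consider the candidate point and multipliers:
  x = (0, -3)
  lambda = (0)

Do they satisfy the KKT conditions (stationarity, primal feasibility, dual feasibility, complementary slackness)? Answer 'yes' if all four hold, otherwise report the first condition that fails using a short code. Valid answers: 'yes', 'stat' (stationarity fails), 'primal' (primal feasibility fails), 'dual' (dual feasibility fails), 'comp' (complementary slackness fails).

Gradient of f: grad f(x) = Q x + c = (0, 0)
Constraint values g_i(x) = a_i^T x - b_i:
  g_1((0, -3)) = 0
Stationarity residual: grad f(x) + sum_i lambda_i a_i = (0, 0)
  -> stationarity OK
Primal feasibility (all g_i <= 0): OK
Dual feasibility (all lambda_i >= 0): OK
Complementary slackness (lambda_i * g_i(x) = 0 for all i): OK

Verdict: yes, KKT holds.

yes


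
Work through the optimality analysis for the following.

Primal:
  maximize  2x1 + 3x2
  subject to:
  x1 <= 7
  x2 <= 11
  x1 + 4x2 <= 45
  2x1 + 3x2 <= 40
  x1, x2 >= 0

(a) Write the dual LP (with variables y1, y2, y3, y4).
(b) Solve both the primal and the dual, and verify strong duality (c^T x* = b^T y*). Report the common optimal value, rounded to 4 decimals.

The standard primal-dual pair for 'max c^T x s.t. A x <= b, x >= 0' is:
  Dual:  min b^T y  s.t.  A^T y >= c,  y >= 0.

So the dual LP is:
  minimize  7y1 + 11y2 + 45y3 + 40y4
  subject to:
    y1 + y3 + 2y4 >= 2
    y2 + 4y3 + 3y4 >= 3
    y1, y2, y3, y4 >= 0

Solving the primal: x* = (7, 8.6667).
  primal value c^T x* = 40.
Solving the dual: y* = (0, 0, 0, 1).
  dual value b^T y* = 40.
Strong duality: c^T x* = b^T y*. Confirmed.

40


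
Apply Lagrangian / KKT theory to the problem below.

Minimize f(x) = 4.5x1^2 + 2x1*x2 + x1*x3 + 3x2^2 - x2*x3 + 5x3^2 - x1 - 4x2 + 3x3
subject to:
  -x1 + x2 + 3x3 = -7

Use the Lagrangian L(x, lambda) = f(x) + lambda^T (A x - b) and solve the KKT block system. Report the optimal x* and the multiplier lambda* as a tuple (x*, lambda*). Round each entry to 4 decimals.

Form the Lagrangian:
  L(x, lambda) = (1/2) x^T Q x + c^T x + lambda^T (A x - b)
Stationarity (grad_x L = 0): Q x + c + A^T lambda = 0.
Primal feasibility: A x = b.

This gives the KKT block system:
  [ Q   A^T ] [ x     ]   [-c ]
  [ A    0  ] [ lambda ] = [ b ]

Solving the linear system:
  x*      = (0.9523, -0.6844, -1.7878)
  lambda* = (4.4138)
  f(x*)   = 13.6592

x* = (0.9523, -0.6844, -1.7878), lambda* = (4.4138)


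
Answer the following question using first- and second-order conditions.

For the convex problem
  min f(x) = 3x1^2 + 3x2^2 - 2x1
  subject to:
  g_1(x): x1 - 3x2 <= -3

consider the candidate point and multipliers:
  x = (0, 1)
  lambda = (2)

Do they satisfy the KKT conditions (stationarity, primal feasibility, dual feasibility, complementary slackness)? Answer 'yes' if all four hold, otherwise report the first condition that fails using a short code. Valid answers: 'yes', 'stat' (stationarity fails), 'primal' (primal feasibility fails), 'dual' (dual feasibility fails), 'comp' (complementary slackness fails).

Gradient of f: grad f(x) = Q x + c = (-2, 6)
Constraint values g_i(x) = a_i^T x - b_i:
  g_1((0, 1)) = 0
Stationarity residual: grad f(x) + sum_i lambda_i a_i = (0, 0)
  -> stationarity OK
Primal feasibility (all g_i <= 0): OK
Dual feasibility (all lambda_i >= 0): OK
Complementary slackness (lambda_i * g_i(x) = 0 for all i): OK

Verdict: yes, KKT holds.

yes


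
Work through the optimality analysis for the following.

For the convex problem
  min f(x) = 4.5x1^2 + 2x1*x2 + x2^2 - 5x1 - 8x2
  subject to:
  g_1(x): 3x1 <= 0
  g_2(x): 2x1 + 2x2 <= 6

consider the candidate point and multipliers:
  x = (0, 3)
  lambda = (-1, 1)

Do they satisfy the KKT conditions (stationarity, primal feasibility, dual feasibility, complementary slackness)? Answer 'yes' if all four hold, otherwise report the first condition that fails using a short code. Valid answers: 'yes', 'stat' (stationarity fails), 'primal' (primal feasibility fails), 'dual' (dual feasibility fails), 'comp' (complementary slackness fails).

Gradient of f: grad f(x) = Q x + c = (1, -2)
Constraint values g_i(x) = a_i^T x - b_i:
  g_1((0, 3)) = 0
  g_2((0, 3)) = 0
Stationarity residual: grad f(x) + sum_i lambda_i a_i = (0, 0)
  -> stationarity OK
Primal feasibility (all g_i <= 0): OK
Dual feasibility (all lambda_i >= 0): FAILS
Complementary slackness (lambda_i * g_i(x) = 0 for all i): OK

Verdict: the first failing condition is dual_feasibility -> dual.

dual


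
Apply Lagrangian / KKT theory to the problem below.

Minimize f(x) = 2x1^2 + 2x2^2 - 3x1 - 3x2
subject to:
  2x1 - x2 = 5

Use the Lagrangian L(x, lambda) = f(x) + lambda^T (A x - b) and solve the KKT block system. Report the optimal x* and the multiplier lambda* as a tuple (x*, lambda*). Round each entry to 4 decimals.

Form the Lagrangian:
  L(x, lambda) = (1/2) x^T Q x + c^T x + lambda^T (A x - b)
Stationarity (grad_x L = 0): Q x + c + A^T lambda = 0.
Primal feasibility: A x = b.

This gives the KKT block system:
  [ Q   A^T ] [ x     ]   [-c ]
  [ A    0  ] [ lambda ] = [ b ]

Solving the linear system:
  x*      = (2.45, -0.1)
  lambda* = (-3.4)
  f(x*)   = 4.975

x* = (2.45, -0.1), lambda* = (-3.4)


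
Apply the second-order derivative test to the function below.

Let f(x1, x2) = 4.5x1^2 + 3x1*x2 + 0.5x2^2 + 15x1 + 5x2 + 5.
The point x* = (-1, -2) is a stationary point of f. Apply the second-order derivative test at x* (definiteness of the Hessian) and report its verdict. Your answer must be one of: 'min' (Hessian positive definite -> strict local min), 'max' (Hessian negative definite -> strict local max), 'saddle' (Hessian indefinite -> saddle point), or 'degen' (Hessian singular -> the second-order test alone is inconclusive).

Compute the Hessian H = grad^2 f:
  H = [[9, 3], [3, 1]]
Verify stationarity: grad f(x*) = H x* + g = (0, 0).
Eigenvalues of H: 0, 10.
H has a zero eigenvalue (singular; positive semidefinite but not definite), so H is neither positive definite, negative definite, nor indefinite. The second-order test alone is inconclusive -> degen.
(Indeed, f is constant along the null direction of H through x*, so x* is not a strict local extremum.)

degen


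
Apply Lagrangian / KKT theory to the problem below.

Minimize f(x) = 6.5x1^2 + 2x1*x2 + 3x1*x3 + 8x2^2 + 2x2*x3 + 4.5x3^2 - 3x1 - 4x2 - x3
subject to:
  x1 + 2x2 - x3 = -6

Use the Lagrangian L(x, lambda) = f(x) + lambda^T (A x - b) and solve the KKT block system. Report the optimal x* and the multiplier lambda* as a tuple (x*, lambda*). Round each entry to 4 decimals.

Form the Lagrangian:
  L(x, lambda) = (1/2) x^T Q x + c^T x + lambda^T (A x - b)
Stationarity (grad_x L = 0): Q x + c + A^T lambda = 0.
Primal feasibility: A x = b.

This gives the KKT block system:
  [ Q   A^T ] [ x     ]   [-c ]
  [ A    0  ] [ lambda ] = [ b ]

Solving the linear system:
  x*      = (-0.9911, -1.4375, 2.1339)
  lambda* = (12.3571)
  f(x*)   = 40.3661

x* = (-0.9911, -1.4375, 2.1339), lambda* = (12.3571)


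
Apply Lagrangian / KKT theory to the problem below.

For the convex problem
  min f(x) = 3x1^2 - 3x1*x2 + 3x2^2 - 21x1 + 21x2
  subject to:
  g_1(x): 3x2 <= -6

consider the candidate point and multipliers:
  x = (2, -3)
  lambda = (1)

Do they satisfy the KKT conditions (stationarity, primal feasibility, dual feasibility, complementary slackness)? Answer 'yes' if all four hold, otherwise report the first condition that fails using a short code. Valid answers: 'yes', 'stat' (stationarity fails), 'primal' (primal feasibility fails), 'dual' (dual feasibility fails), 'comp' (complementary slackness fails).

Gradient of f: grad f(x) = Q x + c = (0, -3)
Constraint values g_i(x) = a_i^T x - b_i:
  g_1((2, -3)) = -3
Stationarity residual: grad f(x) + sum_i lambda_i a_i = (0, 0)
  -> stationarity OK
Primal feasibility (all g_i <= 0): OK
Dual feasibility (all lambda_i >= 0): OK
Complementary slackness (lambda_i * g_i(x) = 0 for all i): FAILS

Verdict: the first failing condition is complementary_slackness -> comp.

comp


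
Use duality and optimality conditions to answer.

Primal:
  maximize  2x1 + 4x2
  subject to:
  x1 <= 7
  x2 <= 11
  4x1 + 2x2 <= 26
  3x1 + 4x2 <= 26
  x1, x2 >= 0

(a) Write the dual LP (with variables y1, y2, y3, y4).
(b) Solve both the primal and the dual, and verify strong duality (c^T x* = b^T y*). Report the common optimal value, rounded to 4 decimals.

The standard primal-dual pair for 'max c^T x s.t. A x <= b, x >= 0' is:
  Dual:  min b^T y  s.t.  A^T y >= c,  y >= 0.

So the dual LP is:
  minimize  7y1 + 11y2 + 26y3 + 26y4
  subject to:
    y1 + 4y3 + 3y4 >= 2
    y2 + 2y3 + 4y4 >= 4
    y1, y2, y3, y4 >= 0

Solving the primal: x* = (0, 6.5).
  primal value c^T x* = 26.
Solving the dual: y* = (0, 0, 0, 1).
  dual value b^T y* = 26.
Strong duality: c^T x* = b^T y*. Confirmed.

26


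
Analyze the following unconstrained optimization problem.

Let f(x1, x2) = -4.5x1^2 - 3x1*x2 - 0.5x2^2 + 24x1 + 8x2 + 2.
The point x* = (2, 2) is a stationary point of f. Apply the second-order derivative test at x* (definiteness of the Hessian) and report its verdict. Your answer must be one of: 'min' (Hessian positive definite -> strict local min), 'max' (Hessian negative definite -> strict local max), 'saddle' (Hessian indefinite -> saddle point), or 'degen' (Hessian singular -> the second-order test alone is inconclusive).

Compute the Hessian H = grad^2 f:
  H = [[-9, -3], [-3, -1]]
Verify stationarity: grad f(x*) = H x* + g = (0, 0).
Eigenvalues of H: -10, 0.
H has a zero eigenvalue (singular; negative semidefinite but not definite), so H is neither positive definite, negative definite, nor indefinite. The second-order test alone is inconclusive -> degen.
(Indeed, f is constant along the null direction of H through x*, so x* is not a strict local extremum.)

degen


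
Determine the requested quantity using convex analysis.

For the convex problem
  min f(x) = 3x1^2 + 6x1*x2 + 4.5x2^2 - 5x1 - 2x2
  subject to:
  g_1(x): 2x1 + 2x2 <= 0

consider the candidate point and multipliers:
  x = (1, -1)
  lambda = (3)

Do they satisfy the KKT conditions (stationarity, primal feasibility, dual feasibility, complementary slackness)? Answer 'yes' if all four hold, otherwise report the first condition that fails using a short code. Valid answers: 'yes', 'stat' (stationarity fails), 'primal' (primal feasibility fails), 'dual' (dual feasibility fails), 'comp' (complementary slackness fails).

Gradient of f: grad f(x) = Q x + c = (-5, -5)
Constraint values g_i(x) = a_i^T x - b_i:
  g_1((1, -1)) = 0
Stationarity residual: grad f(x) + sum_i lambda_i a_i = (1, 1)
  -> stationarity FAILS
Primal feasibility (all g_i <= 0): OK
Dual feasibility (all lambda_i >= 0): OK
Complementary slackness (lambda_i * g_i(x) = 0 for all i): OK

Verdict: the first failing condition is stationarity -> stat.

stat


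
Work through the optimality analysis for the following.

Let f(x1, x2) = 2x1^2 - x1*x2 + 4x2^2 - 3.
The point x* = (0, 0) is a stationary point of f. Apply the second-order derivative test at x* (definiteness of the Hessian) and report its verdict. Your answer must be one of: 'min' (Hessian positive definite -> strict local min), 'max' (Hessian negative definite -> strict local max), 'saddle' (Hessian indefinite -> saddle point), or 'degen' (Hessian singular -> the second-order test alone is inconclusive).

Compute the Hessian H = grad^2 f:
  H = [[4, -1], [-1, 8]]
Verify stationarity: grad f(x*) = H x* + g = (0, 0).
Eigenvalues of H: 3.7639, 8.2361.
Both eigenvalues > 0, so H is positive definite -> x* is a strict local min.

min


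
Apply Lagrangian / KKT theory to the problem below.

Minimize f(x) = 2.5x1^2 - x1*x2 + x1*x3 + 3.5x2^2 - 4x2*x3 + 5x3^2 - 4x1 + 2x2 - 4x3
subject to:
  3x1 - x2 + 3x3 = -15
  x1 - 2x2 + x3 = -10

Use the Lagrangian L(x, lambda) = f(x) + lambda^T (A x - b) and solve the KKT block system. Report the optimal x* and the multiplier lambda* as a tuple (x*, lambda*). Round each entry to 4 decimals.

Form the Lagrangian:
  L(x, lambda) = (1/2) x^T Q x + c^T x + lambda^T (A x - b)
Stationarity (grad_x L = 0): Q x + c + A^T lambda = 0.
Primal feasibility: A x = b.

This gives the KKT block system:
  [ Q   A^T ] [ x     ]   [-c ]
  [ A    0  ] [ lambda ] = [ b ]

Solving the linear system:
  x*      = (-3.4615, 3, -0.5385)
  lambda* = (4.2154, 12.2)
  f(x*)   = 103.6154

x* = (-3.4615, 3, -0.5385), lambda* = (4.2154, 12.2)


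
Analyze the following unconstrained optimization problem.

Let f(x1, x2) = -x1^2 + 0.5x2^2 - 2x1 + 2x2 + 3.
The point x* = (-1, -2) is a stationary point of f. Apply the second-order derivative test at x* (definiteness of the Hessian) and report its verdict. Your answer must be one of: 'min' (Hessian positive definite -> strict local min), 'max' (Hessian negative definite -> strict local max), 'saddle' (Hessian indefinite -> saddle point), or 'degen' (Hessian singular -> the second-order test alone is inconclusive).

Compute the Hessian H = grad^2 f:
  H = [[-2, 0], [0, 1]]
Verify stationarity: grad f(x*) = H x* + g = (0, 0).
Eigenvalues of H: -2, 1.
Eigenvalues have mixed signs, so H is indefinite -> x* is a saddle point.

saddle
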